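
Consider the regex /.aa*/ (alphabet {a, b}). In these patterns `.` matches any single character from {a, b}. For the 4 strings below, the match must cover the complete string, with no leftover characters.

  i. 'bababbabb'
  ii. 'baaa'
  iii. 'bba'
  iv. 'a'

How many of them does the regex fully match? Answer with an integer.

1

i → no match
ii → match
iii → no match
iv → no match
Total matched: 1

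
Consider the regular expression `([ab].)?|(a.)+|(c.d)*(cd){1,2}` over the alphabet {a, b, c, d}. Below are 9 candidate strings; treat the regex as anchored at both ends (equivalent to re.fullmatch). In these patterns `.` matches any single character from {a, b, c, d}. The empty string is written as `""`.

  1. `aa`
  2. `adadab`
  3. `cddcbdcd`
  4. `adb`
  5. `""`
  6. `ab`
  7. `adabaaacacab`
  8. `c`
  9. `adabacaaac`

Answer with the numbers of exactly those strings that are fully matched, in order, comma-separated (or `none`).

1, 2, 3, 5, 6, 7, 9

1 → match
2 → match
3 → match
4 → no match
5 → match
6 → match
7 → match
8 → no match
9 → match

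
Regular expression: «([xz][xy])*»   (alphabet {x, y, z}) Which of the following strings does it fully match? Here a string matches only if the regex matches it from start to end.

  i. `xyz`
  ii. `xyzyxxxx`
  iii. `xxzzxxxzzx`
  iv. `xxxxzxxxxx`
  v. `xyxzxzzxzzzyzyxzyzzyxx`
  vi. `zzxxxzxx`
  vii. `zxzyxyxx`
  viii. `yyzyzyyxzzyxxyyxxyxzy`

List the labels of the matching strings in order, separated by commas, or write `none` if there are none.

ii, iv, vii

i → no match
ii → match
iii → no match
iv → match
v → no match
vi → no match
vii → match
viii → no match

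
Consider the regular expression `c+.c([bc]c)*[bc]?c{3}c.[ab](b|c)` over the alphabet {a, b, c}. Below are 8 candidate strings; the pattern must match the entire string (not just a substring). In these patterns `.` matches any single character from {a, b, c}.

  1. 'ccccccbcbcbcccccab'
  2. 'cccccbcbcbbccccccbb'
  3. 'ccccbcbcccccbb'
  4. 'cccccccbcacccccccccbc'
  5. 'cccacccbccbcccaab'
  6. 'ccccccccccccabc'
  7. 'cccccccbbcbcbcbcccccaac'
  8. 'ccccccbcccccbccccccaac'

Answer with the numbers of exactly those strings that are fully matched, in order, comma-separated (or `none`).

1 → match
2 → no match
3 → match
4 → no match
5 → no match
6 → match
7 → no match
8 → match

1, 3, 6, 8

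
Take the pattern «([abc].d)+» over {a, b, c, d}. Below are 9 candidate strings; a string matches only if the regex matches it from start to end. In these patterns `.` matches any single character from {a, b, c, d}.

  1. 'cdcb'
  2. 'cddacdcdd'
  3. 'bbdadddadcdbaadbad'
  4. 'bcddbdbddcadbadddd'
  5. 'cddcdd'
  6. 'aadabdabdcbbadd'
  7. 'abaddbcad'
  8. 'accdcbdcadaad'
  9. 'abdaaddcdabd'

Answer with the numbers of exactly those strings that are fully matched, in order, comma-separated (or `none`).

1 → no match — must end with 'd'
2 → match
3 → no match
4 → no match
5 → match
6 → no match
7 → no match
8 → no match
9 → no match

2, 5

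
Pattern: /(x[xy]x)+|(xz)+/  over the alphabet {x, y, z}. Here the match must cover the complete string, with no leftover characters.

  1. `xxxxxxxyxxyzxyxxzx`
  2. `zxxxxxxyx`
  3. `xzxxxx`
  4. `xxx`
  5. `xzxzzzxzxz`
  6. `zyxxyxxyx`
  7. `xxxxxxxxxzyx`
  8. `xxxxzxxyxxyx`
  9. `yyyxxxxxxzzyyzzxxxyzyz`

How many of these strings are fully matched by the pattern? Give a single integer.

1 → no match
2 → no match
3 → no match
4 → match
5 → no match
6 → no match
7 → no match
8 → no match
9 → no match
Total matched: 1

1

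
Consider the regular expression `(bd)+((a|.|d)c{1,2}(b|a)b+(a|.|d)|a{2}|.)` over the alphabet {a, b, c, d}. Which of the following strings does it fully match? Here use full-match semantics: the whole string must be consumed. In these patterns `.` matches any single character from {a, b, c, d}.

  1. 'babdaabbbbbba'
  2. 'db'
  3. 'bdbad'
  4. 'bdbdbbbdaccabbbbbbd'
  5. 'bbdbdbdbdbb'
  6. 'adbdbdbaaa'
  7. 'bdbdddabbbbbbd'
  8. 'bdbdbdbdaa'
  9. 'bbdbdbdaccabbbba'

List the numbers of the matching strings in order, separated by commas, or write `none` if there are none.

1 → no match — must start with 'bd'
2 → no match — must start with 'bd'
3 → no match
4 → no match
5 → no match — must start with 'bd'
6 → no match — must start with 'bd'
7 → no match
8 → match
9 → no match — must start with 'bd'

8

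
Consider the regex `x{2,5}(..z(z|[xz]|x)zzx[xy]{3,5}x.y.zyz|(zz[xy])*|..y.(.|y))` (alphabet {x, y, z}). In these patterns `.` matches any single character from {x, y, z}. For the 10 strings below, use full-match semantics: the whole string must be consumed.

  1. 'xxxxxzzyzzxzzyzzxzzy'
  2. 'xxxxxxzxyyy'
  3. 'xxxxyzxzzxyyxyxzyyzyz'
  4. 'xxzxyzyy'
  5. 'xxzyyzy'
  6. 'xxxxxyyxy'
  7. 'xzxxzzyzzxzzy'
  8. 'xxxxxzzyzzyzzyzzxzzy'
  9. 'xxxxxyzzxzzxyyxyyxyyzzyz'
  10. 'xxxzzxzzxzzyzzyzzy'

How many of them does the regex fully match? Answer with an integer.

7

1 → match
2 → no match
3 → match
4 → no match
5 → match
6 → match
7 → no match
8 → match
9 → match
10 → match
Total matched: 7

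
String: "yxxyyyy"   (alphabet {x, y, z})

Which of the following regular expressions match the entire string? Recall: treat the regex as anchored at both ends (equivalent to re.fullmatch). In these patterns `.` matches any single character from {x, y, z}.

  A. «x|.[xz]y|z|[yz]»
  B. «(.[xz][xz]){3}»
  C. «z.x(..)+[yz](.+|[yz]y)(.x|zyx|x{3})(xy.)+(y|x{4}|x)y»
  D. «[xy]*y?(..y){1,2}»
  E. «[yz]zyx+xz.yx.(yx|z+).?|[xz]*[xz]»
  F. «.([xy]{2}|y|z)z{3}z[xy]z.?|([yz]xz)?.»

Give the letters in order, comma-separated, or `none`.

A → no match
B → no match
C → no match — must start with "z"
D → match
E → no match
F → no match

D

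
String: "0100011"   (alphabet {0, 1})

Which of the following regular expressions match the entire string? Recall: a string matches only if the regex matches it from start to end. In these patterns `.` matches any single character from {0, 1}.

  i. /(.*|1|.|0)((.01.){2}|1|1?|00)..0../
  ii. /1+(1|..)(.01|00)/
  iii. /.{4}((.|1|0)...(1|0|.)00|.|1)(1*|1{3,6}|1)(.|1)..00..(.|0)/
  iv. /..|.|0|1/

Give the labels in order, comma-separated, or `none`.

i → match
ii → no match — must start with "1"
iii → no match
iv → no match

i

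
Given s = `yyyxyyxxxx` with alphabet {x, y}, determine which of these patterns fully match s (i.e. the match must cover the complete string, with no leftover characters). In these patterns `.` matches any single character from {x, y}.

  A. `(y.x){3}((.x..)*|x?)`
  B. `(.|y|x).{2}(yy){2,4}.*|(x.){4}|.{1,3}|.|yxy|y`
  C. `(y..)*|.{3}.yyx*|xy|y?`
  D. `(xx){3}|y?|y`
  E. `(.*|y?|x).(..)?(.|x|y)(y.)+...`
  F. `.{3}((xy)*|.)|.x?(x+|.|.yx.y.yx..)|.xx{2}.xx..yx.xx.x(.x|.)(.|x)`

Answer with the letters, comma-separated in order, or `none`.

C, E

A → no match
B → no match
C → match
D → no match
E → match
F → no match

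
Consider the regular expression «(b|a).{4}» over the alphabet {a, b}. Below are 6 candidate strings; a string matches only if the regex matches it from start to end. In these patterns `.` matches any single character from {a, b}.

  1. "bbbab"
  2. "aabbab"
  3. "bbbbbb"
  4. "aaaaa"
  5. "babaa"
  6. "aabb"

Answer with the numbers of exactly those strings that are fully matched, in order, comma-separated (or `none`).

1, 4, 5

1 → match
2 → no match
3 → no match
4 → match
5 → match
6 → no match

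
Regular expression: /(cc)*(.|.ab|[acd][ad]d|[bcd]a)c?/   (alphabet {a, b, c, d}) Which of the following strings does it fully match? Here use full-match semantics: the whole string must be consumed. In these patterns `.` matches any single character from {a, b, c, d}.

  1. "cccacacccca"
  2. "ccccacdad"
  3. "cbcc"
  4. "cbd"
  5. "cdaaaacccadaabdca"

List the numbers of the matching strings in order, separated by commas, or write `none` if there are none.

none

1 → no match
2 → no match
3 → no match
4 → no match
5 → no match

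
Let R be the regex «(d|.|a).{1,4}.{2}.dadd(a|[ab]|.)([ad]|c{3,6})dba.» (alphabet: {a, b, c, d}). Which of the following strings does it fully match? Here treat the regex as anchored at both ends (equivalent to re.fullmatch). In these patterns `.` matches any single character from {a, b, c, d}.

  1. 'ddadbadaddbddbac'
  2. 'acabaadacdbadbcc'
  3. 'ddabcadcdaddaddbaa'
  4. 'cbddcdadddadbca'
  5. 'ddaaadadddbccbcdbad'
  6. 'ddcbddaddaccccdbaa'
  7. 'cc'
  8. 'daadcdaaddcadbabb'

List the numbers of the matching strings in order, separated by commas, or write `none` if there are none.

1, 3, 6

1 → match
2 → no match
3 → match
4 → no match
5 → no match
6 → match
7. 'cc' → no match
8 → no match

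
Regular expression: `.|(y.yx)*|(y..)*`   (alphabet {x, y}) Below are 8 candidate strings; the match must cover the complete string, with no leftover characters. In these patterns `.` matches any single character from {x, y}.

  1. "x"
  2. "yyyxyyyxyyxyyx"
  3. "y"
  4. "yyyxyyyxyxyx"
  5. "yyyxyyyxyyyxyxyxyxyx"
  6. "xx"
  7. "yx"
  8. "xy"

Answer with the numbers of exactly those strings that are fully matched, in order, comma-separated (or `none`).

1, 3, 4, 5

1. "x" → match
2 → no match
3. "y" → match
4. "yyyxyyyxyxyx" → match
5 → match
6. "xx" → no match
7. "yx" → no match
8. "xy" → no match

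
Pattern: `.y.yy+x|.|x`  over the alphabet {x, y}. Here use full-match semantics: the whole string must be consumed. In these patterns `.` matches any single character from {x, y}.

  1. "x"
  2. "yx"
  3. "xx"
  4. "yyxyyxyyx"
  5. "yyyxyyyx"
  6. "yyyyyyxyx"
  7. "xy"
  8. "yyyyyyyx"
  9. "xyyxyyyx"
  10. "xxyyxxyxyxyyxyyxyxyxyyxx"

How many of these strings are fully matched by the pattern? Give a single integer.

1 → match
2 → no match
3 → no match
4 → no match
5 → no match
6 → no match
7 → no match
8 → match
9 → no match
10 → no match
Total matched: 2

2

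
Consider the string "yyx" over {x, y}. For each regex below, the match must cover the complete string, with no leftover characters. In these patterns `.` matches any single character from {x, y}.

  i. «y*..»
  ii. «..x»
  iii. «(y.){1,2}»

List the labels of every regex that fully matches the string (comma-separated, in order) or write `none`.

i → match
ii → match
iii → no match

i, ii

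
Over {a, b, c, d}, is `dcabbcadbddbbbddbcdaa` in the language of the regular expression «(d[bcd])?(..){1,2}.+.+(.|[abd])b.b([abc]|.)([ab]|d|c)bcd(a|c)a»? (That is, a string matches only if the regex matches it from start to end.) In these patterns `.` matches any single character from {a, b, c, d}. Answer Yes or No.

Yes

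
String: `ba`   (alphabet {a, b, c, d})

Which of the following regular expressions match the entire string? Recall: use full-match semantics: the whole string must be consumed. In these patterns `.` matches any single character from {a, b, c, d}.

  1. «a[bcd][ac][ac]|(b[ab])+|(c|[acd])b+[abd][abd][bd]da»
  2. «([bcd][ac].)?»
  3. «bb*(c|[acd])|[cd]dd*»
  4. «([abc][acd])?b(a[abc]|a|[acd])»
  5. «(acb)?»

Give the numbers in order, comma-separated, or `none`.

1, 3, 4

1 → match
2 → no match
3 → match
4 → match
5 → no match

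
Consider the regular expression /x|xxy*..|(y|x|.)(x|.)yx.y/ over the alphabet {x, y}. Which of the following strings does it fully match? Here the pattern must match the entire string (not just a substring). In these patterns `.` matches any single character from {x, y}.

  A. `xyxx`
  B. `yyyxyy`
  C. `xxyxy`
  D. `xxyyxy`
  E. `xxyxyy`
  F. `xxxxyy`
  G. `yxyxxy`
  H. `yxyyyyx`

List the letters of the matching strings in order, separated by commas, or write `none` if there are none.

A → no match
B → match
C → match
D → match
E → match
F → no match
G → match
H → no match

B, C, D, E, G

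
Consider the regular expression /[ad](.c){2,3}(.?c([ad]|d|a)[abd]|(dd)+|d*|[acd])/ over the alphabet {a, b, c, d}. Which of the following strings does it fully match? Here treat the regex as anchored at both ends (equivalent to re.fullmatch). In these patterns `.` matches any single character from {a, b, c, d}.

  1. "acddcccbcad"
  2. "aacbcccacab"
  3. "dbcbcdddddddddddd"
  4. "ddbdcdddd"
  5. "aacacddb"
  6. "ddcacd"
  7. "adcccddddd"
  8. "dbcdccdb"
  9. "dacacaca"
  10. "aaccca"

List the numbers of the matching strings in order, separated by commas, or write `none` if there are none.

2, 3, 6, 7, 8, 9, 10

1 → no match
2 → match
3 → match
4 → no match
5 → no match
6 → match
7 → match
8 → match
9 → match
10 → match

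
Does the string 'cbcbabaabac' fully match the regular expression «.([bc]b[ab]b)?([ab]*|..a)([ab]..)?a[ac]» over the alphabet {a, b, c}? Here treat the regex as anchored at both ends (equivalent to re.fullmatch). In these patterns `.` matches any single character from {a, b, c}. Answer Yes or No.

No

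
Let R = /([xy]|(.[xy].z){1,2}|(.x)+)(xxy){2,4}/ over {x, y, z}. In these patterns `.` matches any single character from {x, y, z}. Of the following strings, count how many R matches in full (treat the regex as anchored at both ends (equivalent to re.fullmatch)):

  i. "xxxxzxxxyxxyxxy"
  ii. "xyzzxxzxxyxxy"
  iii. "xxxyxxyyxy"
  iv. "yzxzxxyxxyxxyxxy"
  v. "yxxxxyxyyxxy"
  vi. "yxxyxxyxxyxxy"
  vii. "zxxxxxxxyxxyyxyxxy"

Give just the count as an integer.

i → match
ii → no match
iii. "xxxyxxyyxy" → no match — must end with "xxy"
iv → no match
v. "yxxxxyxyyxxy" → no match
vi → match
vii → no match
Total matched: 2

2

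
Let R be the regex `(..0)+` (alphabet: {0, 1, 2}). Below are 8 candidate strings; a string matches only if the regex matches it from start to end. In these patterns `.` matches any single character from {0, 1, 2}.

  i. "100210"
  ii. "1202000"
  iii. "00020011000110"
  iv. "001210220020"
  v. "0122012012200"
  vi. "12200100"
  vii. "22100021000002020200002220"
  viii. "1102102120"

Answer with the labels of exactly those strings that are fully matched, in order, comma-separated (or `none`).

i

i → match
ii → no match
iii → no match
iv → no match
v → no match
vi → no match
vii → no match
viii → no match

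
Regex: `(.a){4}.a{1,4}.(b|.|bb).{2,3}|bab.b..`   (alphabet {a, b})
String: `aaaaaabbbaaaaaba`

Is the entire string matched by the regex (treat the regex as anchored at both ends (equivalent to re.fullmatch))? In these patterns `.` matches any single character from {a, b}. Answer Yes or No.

No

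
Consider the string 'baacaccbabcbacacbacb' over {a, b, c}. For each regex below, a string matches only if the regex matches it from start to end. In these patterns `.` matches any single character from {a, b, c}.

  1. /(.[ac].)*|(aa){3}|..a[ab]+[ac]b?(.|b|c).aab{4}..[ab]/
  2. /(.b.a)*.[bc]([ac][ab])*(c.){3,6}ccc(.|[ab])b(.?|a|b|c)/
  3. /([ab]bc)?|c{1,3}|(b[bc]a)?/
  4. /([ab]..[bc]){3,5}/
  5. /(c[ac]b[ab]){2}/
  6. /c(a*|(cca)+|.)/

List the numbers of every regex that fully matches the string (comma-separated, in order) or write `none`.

1 → no match
2 → no match
3 → no match
4 → match
5 → no match — must start with 'c'
6 → no match — must start with 'c'

4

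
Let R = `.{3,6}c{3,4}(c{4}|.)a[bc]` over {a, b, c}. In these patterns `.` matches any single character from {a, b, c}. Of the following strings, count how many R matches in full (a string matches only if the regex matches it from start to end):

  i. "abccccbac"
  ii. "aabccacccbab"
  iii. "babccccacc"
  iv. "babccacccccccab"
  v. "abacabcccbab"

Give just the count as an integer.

4

i. "abccccbac" → match
ii. "aabccacccbab" → match
iii. "babccccacc" → no match
iv → match
v. "abacabcccbab" → match
Total matched: 4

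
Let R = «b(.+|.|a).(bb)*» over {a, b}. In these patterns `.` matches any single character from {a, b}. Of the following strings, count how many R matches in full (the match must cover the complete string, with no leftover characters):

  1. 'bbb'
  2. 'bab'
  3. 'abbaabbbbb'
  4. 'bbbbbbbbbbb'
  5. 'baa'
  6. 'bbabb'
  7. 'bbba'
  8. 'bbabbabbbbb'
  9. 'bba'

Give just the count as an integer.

1. 'bbb' → match
2. 'bab' → match
3. 'abbaabbbbb' → no match — must start with 'b'
4. 'bbbbbbbbbbb' → match
5. 'baa' → match
6. 'bbabb' → match
7. 'bbba' → match
8. 'bbabbabbbbb' → match
9. 'bba' → match
Total matched: 8

8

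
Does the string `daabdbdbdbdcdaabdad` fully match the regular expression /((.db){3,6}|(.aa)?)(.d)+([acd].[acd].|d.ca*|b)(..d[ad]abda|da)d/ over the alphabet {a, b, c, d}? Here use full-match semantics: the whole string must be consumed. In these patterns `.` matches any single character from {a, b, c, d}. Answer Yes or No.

Yes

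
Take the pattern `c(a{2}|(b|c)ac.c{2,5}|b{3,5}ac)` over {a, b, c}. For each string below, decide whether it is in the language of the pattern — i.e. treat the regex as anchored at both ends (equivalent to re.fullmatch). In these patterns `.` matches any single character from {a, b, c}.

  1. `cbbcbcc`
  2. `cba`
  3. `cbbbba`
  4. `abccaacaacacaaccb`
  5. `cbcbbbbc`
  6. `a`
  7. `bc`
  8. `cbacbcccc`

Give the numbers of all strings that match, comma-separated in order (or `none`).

8

1. `cbbcbcc` → no match
2. `cba` → no match
3. `cbbbba` → no match
4 → no match — must start with `c`
5. `cbcbbbbc` → no match
6. `a` → no match — must start with `c`
7. `bc` → no match — must start with `c`
8. `cbacbcccc` → match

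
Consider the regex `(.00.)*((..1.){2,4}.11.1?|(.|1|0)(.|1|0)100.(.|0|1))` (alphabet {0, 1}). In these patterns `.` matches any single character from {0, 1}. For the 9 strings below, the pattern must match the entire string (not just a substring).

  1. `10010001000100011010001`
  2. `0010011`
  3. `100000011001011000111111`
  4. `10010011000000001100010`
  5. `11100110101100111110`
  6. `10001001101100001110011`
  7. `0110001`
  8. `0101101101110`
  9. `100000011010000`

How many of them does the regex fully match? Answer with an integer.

6

1 → match
2 → match
3 → match
4 → no match
5 → match
6 → no match
7 → match
8 → no match
9 → match
Total matched: 6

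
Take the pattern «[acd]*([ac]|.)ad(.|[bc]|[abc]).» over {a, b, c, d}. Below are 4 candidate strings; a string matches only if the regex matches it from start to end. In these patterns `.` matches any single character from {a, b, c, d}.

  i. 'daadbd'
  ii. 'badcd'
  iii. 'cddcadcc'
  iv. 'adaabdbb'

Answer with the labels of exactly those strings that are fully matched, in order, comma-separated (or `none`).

i → match
ii → match
iii → match
iv → no match

i, ii, iii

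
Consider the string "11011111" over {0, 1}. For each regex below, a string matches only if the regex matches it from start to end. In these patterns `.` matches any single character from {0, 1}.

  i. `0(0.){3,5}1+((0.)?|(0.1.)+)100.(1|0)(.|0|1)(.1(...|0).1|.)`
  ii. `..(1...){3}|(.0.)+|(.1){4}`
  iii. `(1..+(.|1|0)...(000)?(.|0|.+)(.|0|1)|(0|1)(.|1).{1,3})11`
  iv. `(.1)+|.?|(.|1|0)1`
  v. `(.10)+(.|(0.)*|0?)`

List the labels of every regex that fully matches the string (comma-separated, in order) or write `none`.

ii, iv

i → no match — must start with "00"
ii → match
iii → no match
iv → match
v → no match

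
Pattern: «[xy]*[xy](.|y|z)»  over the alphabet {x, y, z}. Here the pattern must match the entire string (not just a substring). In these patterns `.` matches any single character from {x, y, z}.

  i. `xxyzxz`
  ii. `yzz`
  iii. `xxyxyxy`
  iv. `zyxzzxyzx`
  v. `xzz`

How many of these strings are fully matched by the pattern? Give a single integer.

i → no match
ii → no match
iii → match
iv → no match
v → no match
Total matched: 1

1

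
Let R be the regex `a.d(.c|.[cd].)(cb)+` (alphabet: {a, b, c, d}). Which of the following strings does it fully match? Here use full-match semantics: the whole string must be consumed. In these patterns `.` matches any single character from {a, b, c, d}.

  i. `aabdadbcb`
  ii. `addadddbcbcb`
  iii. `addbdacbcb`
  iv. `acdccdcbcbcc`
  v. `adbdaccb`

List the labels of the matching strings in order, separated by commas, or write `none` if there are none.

iii

i → no match
ii → no match
iii → match
iv → no match — must end with `cb`
v → no match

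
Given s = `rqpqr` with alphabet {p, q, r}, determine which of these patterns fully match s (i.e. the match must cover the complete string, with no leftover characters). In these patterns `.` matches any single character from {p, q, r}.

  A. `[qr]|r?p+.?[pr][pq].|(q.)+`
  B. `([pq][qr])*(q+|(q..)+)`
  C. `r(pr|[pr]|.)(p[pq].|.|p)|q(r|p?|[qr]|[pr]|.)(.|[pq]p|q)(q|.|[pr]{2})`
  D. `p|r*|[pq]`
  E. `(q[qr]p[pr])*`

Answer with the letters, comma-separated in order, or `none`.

A → no match
B → no match
C → match
D → no match
E → no match

C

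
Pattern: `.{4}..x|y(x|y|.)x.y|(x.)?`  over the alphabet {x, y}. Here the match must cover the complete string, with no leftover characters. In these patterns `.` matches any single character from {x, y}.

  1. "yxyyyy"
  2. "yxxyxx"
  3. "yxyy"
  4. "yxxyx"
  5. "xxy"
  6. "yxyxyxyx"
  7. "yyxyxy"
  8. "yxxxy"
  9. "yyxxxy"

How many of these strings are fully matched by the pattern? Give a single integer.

1

1 → no match
2 → no match
3 → no match
4 → no match
5 → no match
6 → no match
7 → no match
8 → match
9 → no match
Total matched: 1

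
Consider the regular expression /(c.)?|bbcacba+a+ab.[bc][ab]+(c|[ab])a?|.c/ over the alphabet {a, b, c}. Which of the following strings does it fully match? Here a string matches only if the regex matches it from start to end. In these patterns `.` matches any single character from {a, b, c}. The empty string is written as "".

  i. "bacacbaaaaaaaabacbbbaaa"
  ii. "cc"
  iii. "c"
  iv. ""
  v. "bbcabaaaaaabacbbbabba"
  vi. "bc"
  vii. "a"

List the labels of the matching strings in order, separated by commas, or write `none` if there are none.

i → no match
ii → match
iii → no match
iv → match
v → no match
vi → match
vii → no match

ii, iv, vi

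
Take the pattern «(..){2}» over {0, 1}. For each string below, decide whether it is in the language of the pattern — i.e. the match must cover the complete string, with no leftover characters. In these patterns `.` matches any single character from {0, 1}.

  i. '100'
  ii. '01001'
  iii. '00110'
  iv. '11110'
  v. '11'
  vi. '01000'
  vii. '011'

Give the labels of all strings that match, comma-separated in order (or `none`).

i → no match
ii → no match
iii → no match
iv → no match
v → no match
vi → no match
vii → no match

none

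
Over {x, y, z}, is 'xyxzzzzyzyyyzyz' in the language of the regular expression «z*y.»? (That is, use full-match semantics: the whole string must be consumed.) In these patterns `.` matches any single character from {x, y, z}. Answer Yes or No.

No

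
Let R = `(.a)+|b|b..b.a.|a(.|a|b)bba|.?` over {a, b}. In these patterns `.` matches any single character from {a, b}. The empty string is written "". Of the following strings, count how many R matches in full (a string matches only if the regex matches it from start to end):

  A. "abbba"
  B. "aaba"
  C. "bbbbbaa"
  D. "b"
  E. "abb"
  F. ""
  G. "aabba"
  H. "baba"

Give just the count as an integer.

A → match
B → match
C → match
D → match
E → no match
F → match
G → match
H → match
Total matched: 7

7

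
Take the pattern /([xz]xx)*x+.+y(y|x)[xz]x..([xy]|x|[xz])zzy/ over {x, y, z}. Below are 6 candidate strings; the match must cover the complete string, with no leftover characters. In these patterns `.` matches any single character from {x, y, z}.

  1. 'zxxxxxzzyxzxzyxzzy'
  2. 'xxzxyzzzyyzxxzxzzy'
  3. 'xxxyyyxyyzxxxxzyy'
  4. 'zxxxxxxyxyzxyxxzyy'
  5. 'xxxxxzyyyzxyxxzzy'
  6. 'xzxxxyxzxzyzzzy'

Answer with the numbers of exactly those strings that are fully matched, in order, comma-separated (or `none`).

1, 2, 5, 6

1 → match
2 → match
3 → no match — must end with 'zzy'
4 → no match — must end with 'zzy'
5 → match
6 → match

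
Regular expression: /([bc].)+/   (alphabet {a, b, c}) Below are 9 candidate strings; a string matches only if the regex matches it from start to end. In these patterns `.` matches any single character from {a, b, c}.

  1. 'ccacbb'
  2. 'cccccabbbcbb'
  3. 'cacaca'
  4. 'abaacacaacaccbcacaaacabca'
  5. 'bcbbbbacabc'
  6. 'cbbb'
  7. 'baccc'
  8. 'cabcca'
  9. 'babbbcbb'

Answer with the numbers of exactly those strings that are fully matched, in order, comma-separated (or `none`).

1 → no match
2 → match
3 → match
4 → no match
5 → no match
6 → match
7 → no match
8 → match
9 → match

2, 3, 6, 8, 9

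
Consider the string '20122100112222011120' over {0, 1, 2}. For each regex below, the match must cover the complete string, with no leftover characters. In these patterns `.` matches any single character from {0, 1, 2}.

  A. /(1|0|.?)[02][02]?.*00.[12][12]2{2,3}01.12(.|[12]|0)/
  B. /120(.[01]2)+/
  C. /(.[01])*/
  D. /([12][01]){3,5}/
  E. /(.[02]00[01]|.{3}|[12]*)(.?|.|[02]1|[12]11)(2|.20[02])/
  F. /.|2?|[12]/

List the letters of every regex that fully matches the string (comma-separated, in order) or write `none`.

A

A → match
B → no match — must start with '120'
C → no match
D → no match
E → no match
F → no match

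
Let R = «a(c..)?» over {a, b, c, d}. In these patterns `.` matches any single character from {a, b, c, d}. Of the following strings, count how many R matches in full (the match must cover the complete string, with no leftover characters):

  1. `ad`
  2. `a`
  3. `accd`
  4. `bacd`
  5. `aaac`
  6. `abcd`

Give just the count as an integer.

2

1 → no match
2 → match
3 → match
4 → no match — must start with `a`
5 → no match
6 → no match
Total matched: 2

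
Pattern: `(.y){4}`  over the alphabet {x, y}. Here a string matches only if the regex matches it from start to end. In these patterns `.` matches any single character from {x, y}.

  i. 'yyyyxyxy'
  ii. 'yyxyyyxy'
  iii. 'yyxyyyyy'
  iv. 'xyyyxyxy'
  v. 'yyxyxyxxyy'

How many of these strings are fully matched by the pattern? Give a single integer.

4

i → match
ii → match
iii → match
iv → match
v → no match
Total matched: 4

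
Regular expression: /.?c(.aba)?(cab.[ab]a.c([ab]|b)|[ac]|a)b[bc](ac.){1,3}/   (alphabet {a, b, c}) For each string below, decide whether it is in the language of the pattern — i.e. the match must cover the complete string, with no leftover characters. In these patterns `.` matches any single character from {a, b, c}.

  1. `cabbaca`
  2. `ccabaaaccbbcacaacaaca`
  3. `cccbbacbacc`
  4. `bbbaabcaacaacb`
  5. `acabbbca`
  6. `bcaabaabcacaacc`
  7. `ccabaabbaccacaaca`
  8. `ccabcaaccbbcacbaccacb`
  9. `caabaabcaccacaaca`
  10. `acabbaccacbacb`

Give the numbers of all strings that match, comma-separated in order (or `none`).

1, 2, 3, 6, 7, 8, 9, 10

1 → match
2 → match
3 → match
4 → no match
5 → no match
6 → match
7 → match
8 → match
9 → match
10 → match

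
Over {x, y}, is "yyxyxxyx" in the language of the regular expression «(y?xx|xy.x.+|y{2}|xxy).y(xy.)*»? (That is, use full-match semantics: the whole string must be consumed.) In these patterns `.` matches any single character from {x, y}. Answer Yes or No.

No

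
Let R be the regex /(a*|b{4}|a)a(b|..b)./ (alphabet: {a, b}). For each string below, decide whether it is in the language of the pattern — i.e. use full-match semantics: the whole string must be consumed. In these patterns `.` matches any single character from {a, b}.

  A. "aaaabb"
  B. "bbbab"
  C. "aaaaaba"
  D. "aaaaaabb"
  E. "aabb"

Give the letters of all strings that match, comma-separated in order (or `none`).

A, C, D, E

A. "aaaabb" → match
B. "bbbab" → no match
C. "aaaaaba" → match
D. "aaaaaabb" → match
E. "aabb" → match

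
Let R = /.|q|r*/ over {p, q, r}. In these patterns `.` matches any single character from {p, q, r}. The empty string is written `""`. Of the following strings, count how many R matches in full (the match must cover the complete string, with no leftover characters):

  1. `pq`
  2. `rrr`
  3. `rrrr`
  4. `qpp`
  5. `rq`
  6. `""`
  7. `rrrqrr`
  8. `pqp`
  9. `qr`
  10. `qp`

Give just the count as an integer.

1 → no match
2 → match
3 → match
4 → no match
5 → no match
6 → match
7 → no match
8 → no match
9 → no match
10 → no match
Total matched: 3

3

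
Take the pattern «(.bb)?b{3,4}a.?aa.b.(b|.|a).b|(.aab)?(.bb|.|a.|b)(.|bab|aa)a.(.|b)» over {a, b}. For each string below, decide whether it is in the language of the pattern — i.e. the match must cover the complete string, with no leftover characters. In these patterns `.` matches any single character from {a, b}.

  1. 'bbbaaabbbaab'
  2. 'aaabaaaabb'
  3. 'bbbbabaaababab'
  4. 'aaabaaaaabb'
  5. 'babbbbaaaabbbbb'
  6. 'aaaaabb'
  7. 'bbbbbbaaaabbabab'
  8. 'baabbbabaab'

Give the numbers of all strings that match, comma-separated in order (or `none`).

1 → match
2 → match
3 → match
4 → match
5 → no match
6 → match
7 → match
8 → match

1, 2, 3, 4, 6, 7, 8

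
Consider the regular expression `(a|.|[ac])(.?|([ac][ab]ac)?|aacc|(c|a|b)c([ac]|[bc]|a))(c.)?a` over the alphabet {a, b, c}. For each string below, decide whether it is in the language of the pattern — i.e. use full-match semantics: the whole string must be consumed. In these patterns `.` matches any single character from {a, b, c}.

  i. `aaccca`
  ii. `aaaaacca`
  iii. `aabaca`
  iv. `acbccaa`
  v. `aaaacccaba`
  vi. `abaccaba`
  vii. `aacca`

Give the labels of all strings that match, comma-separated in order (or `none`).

iii, vii

i → no match
ii → no match
iii → match
iv → no match
v → no match
vi → no match
vii → match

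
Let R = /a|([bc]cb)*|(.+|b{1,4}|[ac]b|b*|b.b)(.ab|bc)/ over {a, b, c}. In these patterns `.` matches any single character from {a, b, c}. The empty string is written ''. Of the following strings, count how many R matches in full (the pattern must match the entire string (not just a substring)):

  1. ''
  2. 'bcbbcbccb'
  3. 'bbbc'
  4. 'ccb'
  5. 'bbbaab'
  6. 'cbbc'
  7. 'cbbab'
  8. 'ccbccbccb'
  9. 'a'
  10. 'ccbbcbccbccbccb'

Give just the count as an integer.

1. '' → match
2. 'bcbbcbccb' → match
3. 'bbbc' → match
4. 'ccb' → match
5. 'bbbaab' → match
6. 'cbbc' → match
7. 'cbbab' → match
8. 'ccbccbccb' → match
9. 'a' → match
10 → match
Total matched: 10

10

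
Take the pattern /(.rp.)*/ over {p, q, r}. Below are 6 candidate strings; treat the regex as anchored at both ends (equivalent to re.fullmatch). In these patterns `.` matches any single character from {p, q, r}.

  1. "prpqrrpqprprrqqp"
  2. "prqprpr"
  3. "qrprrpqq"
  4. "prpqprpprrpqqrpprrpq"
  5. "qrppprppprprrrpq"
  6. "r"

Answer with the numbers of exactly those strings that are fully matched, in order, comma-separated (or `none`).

4, 5

1 → no match
2 → no match
3 → no match
4 → match
5 → match
6 → no match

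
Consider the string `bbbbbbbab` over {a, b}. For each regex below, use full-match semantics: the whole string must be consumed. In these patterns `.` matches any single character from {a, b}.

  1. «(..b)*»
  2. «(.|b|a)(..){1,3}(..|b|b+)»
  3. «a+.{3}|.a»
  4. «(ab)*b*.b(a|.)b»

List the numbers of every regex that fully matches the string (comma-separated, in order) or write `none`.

1, 2, 4

1 → match
2 → match
3 → no match
4 → match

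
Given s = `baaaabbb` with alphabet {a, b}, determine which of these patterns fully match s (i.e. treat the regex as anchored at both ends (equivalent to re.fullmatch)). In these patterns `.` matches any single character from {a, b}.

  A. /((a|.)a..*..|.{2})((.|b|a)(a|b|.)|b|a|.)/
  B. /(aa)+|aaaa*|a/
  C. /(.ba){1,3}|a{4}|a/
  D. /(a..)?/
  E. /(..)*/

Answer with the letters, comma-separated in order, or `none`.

A, E

A → match
B → no match
C → no match
D → no match
E → match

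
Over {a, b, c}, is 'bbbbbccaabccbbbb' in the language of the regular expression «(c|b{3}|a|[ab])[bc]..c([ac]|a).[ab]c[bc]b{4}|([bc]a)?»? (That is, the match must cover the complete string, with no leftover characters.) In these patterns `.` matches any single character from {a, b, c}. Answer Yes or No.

Yes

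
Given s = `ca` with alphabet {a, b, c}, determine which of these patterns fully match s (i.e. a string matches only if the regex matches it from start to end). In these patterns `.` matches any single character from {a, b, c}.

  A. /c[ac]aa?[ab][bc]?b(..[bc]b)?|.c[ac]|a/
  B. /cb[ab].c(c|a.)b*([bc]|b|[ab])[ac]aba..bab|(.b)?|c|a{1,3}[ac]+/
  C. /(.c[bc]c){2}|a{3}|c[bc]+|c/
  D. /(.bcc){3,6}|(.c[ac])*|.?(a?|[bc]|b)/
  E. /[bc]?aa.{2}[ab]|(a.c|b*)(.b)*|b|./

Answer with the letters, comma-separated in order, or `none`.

D

A → no match
B → no match
C → no match
D → match
E → no match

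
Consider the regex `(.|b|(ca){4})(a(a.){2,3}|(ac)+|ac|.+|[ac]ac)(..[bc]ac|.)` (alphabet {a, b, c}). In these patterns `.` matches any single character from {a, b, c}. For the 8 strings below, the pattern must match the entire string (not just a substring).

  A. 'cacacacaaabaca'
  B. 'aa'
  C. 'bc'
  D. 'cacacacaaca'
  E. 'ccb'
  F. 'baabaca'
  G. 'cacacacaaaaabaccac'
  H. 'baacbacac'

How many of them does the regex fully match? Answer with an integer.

6

A → match
B. 'aa' → no match
C. 'bc' → no match
D. 'cacacacaaca' → match
E. 'ccb' → match
F. 'baabaca' → match
G → match
H. 'baacbacac' → match
Total matched: 6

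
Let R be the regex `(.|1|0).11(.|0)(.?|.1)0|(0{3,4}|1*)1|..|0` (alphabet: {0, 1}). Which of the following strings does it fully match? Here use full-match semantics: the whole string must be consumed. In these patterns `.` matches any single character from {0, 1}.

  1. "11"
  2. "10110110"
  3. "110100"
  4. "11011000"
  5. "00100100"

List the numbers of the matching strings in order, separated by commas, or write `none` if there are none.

1 → match
2 → match
3 → no match
4 → no match
5 → no match

1, 2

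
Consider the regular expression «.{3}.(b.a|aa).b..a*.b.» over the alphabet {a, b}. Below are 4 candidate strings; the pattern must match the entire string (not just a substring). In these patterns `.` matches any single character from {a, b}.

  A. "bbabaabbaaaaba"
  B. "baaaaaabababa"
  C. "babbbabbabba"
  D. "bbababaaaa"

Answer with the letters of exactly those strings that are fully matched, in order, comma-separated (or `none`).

A → match
B → match
C → no match
D → no match

A, B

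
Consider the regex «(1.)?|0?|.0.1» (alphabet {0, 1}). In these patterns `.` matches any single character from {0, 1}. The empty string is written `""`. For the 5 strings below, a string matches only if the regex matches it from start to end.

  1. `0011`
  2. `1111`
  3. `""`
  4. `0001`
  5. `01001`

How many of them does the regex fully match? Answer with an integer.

1 → match
2 → no match
3 → match
4 → match
5 → no match
Total matched: 3

3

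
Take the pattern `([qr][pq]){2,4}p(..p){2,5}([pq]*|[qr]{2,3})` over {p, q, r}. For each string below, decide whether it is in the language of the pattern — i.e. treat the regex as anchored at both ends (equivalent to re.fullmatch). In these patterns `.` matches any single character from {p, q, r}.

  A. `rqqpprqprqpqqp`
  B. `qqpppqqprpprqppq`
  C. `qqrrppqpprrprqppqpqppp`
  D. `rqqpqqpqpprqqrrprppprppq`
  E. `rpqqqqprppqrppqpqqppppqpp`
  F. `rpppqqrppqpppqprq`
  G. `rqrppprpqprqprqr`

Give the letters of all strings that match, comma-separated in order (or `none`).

A, E

A → match
B → no match
C → no match
D → no match
E → match
F → no match
G → no match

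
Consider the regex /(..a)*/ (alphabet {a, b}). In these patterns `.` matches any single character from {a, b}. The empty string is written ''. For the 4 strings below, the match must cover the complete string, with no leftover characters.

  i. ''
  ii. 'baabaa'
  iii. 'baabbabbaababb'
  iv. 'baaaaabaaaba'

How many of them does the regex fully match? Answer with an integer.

3

i. '' → match
ii. 'baabaa' → match
iii → no match
iv. 'baaaaabaaaba' → match
Total matched: 3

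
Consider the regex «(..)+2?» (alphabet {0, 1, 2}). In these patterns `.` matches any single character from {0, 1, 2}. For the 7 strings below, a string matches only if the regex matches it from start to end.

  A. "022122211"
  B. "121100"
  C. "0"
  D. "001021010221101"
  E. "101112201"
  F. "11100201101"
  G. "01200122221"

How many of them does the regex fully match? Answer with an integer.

A → no match
B → match
C → no match
D → no match
E → no match
F → no match
G → no match
Total matched: 1

1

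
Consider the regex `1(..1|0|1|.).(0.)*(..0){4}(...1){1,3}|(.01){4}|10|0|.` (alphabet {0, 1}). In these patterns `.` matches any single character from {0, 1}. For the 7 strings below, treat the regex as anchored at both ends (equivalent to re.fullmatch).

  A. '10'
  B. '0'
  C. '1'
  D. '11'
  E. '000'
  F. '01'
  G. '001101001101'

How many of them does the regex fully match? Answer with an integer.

A → match
B → match
C → match
D → no match
E → no match
F → no match
G → match
Total matched: 4

4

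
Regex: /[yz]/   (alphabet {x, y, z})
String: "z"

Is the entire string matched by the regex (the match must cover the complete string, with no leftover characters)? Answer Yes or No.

Yes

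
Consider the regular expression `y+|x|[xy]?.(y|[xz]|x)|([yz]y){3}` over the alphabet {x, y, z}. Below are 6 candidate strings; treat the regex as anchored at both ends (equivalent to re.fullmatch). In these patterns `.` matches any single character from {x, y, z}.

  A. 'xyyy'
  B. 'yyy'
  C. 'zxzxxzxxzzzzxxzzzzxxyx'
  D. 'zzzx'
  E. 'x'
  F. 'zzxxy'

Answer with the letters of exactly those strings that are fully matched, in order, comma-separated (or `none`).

B, E

A. 'xyyy' → no match
B. 'yyy' → match
C → no match
D. 'zzzx' → no match
E. 'x' → match
F. 'zzxxy' → no match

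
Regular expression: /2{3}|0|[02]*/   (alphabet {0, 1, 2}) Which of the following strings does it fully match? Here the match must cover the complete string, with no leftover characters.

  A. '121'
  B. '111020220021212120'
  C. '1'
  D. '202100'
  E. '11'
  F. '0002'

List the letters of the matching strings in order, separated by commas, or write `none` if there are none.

A → no match
B → no match
C → no match
D → no match
E → no match
F → match

F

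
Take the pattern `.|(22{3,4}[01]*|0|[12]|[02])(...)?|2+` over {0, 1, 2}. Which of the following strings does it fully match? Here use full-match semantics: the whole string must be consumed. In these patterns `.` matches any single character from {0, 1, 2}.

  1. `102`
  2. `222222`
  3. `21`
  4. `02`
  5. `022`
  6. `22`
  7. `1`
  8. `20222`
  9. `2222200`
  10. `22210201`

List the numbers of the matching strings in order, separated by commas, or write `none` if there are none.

1 → no match
2 → match
3 → no match
4 → no match
5 → no match
6 → match
7 → match
8 → no match
9 → match
10 → no match

2, 6, 7, 9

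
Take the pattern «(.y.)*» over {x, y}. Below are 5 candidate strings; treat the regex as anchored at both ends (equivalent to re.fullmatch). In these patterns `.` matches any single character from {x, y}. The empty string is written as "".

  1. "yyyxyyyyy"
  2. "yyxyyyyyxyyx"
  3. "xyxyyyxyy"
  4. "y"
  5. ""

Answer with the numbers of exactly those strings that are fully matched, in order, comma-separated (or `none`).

1 → match
2 → match
3 → match
4 → no match
5 → match

1, 2, 3, 5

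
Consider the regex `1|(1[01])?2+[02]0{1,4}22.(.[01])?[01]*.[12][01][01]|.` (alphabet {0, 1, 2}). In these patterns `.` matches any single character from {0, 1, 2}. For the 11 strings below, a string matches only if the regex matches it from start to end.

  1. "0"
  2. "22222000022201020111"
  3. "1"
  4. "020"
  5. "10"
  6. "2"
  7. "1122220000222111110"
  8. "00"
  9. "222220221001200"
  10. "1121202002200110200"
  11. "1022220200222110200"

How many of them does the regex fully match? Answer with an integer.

5

1 → match
2 → no match
3 → match
4 → no match
5 → no match
6 → match
7 → match
8 → no match
9 → match
10 → no match
11 → no match
Total matched: 5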